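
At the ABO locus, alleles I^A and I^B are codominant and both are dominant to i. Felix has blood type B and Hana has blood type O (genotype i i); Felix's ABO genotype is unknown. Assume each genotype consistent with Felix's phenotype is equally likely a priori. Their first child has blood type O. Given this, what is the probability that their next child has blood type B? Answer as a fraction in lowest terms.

1/2

Possible genotypes: Felix ∈ {I^B I^B, I^B i}; Hana ∈ {i i}.
Weight each parental genotype pair by prior × P(type-O child):
  I^B i × i i: posterior weight 1; P(next child type B) = 1/2.
Weighted sum = 1/2.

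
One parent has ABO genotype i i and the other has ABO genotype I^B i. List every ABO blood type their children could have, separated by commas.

Gametes from i i × I^B i give offspring ABO genotypes I^B i, i i, i.e. phenotypes O, B.

O, B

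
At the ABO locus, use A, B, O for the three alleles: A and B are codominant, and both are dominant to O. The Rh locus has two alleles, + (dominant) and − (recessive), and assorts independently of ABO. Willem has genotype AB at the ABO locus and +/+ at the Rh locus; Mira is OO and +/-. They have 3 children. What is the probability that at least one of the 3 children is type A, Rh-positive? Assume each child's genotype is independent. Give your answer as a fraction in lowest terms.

ABO cross AB × OO → 1/2 A, 1/2 B.
Rh cross +/+ × +/- → 1 Rh+; so P(type A, Rh-positive) = 1/2 × 1 = 1/2 per child.
P(none) = (1/2)^3 = 1/8; P(at least one) = 1 − 1/8 = 7/8.

7/8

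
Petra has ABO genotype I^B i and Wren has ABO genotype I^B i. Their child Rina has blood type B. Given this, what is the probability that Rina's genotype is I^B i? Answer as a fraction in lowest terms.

2/3

Cross I^B i × I^B i → 1/4 I^B I^B, 1/2 I^B i, 1/4 i i.
Type-B genotypes among offspring: I^B I^B (1/4), I^B i (1/2); total 3/4.
P(I^B i | type B) = (1/2) / (3/4) = 2/3.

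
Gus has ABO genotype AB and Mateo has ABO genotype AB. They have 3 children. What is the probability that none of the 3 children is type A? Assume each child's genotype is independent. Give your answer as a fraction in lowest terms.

ABO cross AB × AB → 1/4 A, 1/4 B, 1/2 AB.
So P(type A) = 1/4 per child.
P(not type A) = 3/4 for one child; (3/4)^3 = 27/64.

27/64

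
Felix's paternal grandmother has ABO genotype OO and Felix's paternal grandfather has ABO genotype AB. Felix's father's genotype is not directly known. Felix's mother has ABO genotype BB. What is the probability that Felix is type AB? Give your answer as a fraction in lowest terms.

Felix's father's ABO genotype from OO × AB: 1/2 AO, 1/2 BO.
Crossing each possibility with the mother BB and summing P(type AB): 1/2·1/2 + 1/2·0 = 1/4.

1/4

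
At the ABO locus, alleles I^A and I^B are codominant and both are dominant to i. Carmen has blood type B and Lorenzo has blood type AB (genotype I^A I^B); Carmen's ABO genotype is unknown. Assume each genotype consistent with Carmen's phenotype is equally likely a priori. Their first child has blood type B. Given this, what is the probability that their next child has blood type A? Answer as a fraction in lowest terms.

Possible genotypes: Carmen ∈ {I^B I^B, I^B i}; Lorenzo ∈ {I^A I^B}.
Weight each parental genotype pair by prior × P(type-B child):
  I^B I^B × I^A I^B: posterior weight 1/2; P(next child type A) = 0.
  I^B i × I^A I^B: posterior weight 1/2; P(next child type A) = 1/4.
Weighted sum = 1/8.

1/8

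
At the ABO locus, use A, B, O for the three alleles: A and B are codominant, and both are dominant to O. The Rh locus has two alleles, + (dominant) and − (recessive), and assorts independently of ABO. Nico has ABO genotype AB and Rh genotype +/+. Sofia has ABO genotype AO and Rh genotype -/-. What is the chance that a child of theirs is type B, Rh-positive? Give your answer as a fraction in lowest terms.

1/4

ABO cross AB × AO → offspring phenotypes: 1/2 A, 1/4 B, 1/4 AB.
Rh cross +/+ × -/- → 1 Rh+.
Independent loci: P(type B, Rh-positive) = 1/4 × 1 = 1/4.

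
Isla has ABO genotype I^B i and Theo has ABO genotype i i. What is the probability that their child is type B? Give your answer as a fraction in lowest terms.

1/2

ABO cross I^B i × i i → offspring phenotypes: 1/2 O, 1/2 B.
So P(type B) = 1/2.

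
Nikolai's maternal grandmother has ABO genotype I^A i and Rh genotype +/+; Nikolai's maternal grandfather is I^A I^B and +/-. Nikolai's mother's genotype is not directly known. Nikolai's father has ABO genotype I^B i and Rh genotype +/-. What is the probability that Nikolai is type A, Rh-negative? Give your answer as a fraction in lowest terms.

1/32

Nikolai's mother's ABO genotype from I^A i × I^A I^B: 1/4 I^A I^A, 1/4 I^A I^B, 1/4 I^A i, 1/4 I^B i.
Crossing each possibility with the father I^B i and summing P(type A): 1/4·1/2 + 1/4·1/4 + 1/4·1/4 + 1/4·0 = 1/4.
Similarly for Rh via the mother's Rh distribution: P(Rh-) = 1/8.
Independent loci: 1/4 × 1/8 = 1/32.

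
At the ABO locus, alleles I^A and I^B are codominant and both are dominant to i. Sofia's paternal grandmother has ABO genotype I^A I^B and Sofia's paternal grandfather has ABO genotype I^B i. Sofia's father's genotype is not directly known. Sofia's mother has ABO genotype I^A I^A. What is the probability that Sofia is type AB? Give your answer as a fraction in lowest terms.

1/2

Sofia's father's ABO genotype from I^A I^B × I^B i: 1/4 I^A I^B, 1/4 I^A i, 1/4 I^B I^B, 1/4 I^B i.
Crossing each possibility with the mother I^A I^A and summing P(type AB): 1/4·1/2 + 1/4·0 + 1/4·1 + 1/4·1/2 = 1/2.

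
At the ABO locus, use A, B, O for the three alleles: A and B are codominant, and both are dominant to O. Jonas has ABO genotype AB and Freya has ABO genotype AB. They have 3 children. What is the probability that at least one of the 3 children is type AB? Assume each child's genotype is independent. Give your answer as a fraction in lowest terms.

ABO cross AB × AB → 1/4 A, 1/4 B, 1/2 AB.
So P(type AB) = 1/2 per child.
P(none) = (1/2)^3 = 1/8; P(at least one) = 1 − 1/8 = 7/8.

7/8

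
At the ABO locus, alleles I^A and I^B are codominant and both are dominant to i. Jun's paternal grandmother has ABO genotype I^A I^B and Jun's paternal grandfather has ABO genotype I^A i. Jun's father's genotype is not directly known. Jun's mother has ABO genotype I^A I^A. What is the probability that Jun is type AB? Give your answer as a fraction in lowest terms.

Jun's father's ABO genotype from I^A I^B × I^A i: 1/4 I^A I^A, 1/4 I^A I^B, 1/4 I^A i, 1/4 I^B i.
Crossing each possibility with the mother I^A I^A and summing P(type AB): 1/4·0 + 1/4·1/2 + 1/4·0 + 1/4·1/2 = 1/4.

1/4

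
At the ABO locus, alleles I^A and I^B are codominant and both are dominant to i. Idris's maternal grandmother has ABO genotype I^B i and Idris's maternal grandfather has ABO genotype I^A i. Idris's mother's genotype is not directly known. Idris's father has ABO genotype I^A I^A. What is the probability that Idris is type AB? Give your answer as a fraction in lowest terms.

1/4

Idris's mother's ABO genotype from I^B i × I^A i: 1/4 I^A I^B, 1/4 I^A i, 1/4 I^B i, 1/4 i i.
Crossing each possibility with the father I^A I^A and summing P(type AB): 1/4·1/2 + 1/4·0 + 1/4·1/2 + 1/4·0 = 1/4.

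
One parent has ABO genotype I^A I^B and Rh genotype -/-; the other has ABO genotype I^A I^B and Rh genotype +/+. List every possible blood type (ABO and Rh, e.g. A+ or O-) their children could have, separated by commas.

A+, B+, AB+

Gametes from I^A I^B × I^A I^B give offspring ABO genotypes I^A I^A, I^A I^B, I^B I^B, i.e. phenotypes A, B, AB.
Rh cross -/- × +/+ → phenotypes Rh+.
Combining independently: A+, B+, AB+.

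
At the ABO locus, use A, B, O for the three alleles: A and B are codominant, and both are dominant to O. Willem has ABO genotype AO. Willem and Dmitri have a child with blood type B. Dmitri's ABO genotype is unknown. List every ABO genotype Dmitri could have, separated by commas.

For each candidate genotype of Dmitri, check whether crossing it with AO can produce every observed child phenotype.
  AA → possible child types {A} ✗
  AB → possible child types {A, B, AB} ✓
  AO → possible child types {O, A} ✗
  BB → possible child types {B, AB} ✓
  BO → possible child types {O, A, B, AB} ✓
  OO → possible child types {O, A} ✗

AB, BB, BO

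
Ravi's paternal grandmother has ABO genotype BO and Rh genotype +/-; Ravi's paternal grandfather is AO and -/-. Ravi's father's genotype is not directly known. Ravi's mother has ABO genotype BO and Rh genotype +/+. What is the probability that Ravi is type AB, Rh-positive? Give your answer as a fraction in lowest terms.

1/8

Ravi's father's ABO genotype from BO × AO: 1/4 AB, 1/4 AO, 1/4 BO, 1/4 OO.
Crossing each possibility with the mother BO and summing P(type AB): 1/4·1/4 + 1/4·1/4 + 1/4·0 + 1/4·0 = 1/8.
Similarly for Rh via the father's Rh distribution: P(Rh+) = 1.
Independent loci: 1/8 × 1 = 1/8.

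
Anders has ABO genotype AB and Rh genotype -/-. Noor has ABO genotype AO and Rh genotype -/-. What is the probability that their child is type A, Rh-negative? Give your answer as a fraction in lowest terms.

ABO cross AB × AO → offspring phenotypes: 1/2 A, 1/4 B, 1/4 AB.
Rh cross -/- × -/- → 1 Rh-.
Independent loci: P(type A, Rh-negative) = 1/2 × 1 = 1/2.

1/2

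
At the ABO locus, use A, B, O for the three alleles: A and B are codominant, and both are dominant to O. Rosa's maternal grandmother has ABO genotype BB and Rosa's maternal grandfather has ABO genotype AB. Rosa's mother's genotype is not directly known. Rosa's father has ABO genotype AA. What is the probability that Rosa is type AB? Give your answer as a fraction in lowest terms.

Rosa's mother's ABO genotype from BB × AB: 1/2 AB, 1/2 BB.
Crossing each possibility with the father AA and summing P(type AB): 1/2·1/2 + 1/2·1 = 3/4.

3/4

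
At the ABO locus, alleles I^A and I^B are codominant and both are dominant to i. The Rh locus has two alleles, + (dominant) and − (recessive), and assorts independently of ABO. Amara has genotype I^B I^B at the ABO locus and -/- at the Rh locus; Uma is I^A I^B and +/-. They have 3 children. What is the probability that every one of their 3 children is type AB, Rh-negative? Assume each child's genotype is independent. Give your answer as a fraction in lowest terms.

ABO cross I^B I^B × I^A I^B → 1/2 B, 1/2 AB.
Rh cross -/- × +/- → 1/2 Rh+, 1/2 Rh-; so P(type AB, Rh-negative) = 1/2 × 1/2 = 1/4 per child.
All 3 independent: (1/4)^3 = 1/64.

1/64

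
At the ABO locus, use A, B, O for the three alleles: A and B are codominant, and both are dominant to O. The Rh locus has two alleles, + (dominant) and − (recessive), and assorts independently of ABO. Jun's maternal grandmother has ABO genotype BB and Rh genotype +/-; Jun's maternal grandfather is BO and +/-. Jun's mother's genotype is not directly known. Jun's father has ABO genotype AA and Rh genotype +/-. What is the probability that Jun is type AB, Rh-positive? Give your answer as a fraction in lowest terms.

9/16

Jun's mother's ABO genotype from BB × BO: 1/2 BB, 1/2 BO.
Crossing each possibility with the father AA and summing P(type AB): 1/2·1 + 1/2·1/2 = 3/4.
Similarly for Rh via the mother's Rh distribution: P(Rh+) = 3/4.
Independent loci: 3/4 × 3/4 = 9/16.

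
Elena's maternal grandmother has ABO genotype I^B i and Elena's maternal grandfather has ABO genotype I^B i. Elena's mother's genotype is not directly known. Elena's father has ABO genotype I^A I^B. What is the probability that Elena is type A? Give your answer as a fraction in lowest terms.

Elena's mother's ABO genotype from I^B i × I^B i: 1/4 I^B I^B, 1/2 I^B i, 1/4 i i.
Crossing each possibility with the father I^A I^B and summing P(type A): 1/4·0 + 1/2·1/4 + 1/4·1/2 = 1/4.

1/4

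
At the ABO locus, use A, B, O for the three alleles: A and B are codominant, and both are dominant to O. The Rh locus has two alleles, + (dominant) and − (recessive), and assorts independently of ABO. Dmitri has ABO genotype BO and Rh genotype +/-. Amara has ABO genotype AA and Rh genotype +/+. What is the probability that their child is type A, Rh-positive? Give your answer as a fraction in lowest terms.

ABO cross BO × AA → offspring phenotypes: 1/2 A, 1/2 AB.
Rh cross +/- × +/+ → 1 Rh+.
Independent loci: P(type A, Rh-positive) = 1/2 × 1 = 1/2.

1/2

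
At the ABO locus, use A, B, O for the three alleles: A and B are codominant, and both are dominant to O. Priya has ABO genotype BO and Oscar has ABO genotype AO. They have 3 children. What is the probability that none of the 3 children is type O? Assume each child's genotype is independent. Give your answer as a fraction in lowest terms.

27/64

ABO cross BO × AO → 1/4 O, 1/4 A, 1/4 B, 1/4 AB.
So P(type O) = 1/4 per child.
P(not type O) = 3/4 for one child; (3/4)^3 = 27/64.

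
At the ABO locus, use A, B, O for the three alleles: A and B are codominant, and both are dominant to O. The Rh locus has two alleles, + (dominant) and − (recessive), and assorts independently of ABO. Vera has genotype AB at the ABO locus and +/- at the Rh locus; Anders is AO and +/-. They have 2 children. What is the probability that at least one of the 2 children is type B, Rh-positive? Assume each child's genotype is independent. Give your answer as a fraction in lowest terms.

87/256

ABO cross AB × AO → 1/2 A, 1/4 B, 1/4 AB.
Rh cross +/- × +/- → 3/4 Rh+, 1/4 Rh-; so P(type B, Rh-positive) = 1/4 × 3/4 = 3/16 per child.
P(none) = (13/16)^2 = 169/256; P(at least one) = 1 − 169/256 = 87/256.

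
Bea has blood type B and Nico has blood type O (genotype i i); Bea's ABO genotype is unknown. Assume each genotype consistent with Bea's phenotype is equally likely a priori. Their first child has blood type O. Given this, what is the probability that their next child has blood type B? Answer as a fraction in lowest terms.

Possible genotypes: Bea ∈ {I^B I^B, I^B i}; Nico ∈ {i i}.
Weight each parental genotype pair by prior × P(type-O child):
  I^B i × i i: posterior weight 1; P(next child type B) = 1/2.
Weighted sum = 1/2.

1/2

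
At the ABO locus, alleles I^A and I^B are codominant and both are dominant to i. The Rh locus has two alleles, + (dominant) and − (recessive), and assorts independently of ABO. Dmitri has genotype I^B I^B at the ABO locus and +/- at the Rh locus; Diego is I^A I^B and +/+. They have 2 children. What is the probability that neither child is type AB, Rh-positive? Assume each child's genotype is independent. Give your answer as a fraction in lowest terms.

1/4

ABO cross I^B I^B × I^A I^B → 1/2 B, 1/2 AB.
Rh cross +/- × +/+ → 1 Rh+; so P(type AB, Rh-positive) = 1/2 × 1 = 1/2 per child.
P(not type AB, Rh-positive) = 1/2 for one child; (1/2)^2 = 1/4.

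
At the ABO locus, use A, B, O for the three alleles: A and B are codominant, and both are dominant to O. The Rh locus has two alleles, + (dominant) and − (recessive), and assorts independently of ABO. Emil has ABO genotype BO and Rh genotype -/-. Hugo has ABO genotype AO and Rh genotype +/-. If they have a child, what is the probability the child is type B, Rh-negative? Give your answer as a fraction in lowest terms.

1/8

ABO cross BO × AO → offspring phenotypes: 1/4 O, 1/4 A, 1/4 B, 1/4 AB.
Rh cross -/- × +/- → 1/2 Rh+, 1/2 Rh-.
Independent loci: P(type B, Rh-negative) = 1/4 × 1/2 = 1/8.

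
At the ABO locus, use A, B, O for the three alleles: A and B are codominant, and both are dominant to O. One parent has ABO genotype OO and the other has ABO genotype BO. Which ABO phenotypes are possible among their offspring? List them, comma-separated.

Gametes from OO × BO give offspring ABO genotypes BO, OO, i.e. phenotypes O, B.

O, B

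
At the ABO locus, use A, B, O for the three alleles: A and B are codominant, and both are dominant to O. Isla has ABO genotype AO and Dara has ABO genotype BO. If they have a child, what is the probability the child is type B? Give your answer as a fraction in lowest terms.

ABO cross AO × BO → offspring phenotypes: 1/4 O, 1/4 A, 1/4 B, 1/4 AB.
So P(type B) = 1/4.

1/4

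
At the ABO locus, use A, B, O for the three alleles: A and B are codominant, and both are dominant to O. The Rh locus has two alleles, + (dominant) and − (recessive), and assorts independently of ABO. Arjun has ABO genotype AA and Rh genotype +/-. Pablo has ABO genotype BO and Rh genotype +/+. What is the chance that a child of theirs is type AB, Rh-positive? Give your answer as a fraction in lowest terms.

1/2

ABO cross AA × BO → offspring phenotypes: 1/2 A, 1/2 AB.
Rh cross +/- × +/+ → 1 Rh+.
Independent loci: P(type AB, Rh-positive) = 1/2 × 1 = 1/2.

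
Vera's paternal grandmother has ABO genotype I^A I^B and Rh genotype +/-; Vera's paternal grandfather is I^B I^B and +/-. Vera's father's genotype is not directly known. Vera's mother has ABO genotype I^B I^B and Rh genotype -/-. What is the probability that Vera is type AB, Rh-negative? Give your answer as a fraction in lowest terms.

Vera's father's ABO genotype from I^A I^B × I^B I^B: 1/2 I^A I^B, 1/2 I^B I^B.
Crossing each possibility with the mother I^B I^B and summing P(type AB): 1/2·1/2 + 1/2·0 = 1/4.
Similarly for Rh via the father's Rh distribution: P(Rh-) = 1/2.
Independent loci: 1/4 × 1/2 = 1/8.

1/8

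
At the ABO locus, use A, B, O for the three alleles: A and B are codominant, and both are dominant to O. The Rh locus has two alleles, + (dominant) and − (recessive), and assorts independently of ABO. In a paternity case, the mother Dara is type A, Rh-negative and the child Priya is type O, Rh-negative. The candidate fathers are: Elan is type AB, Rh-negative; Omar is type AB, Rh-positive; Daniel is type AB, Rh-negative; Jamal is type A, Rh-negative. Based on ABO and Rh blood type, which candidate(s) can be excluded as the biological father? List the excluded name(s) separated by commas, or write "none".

Elan, Omar, Daniel

A candidate is excluded only if no genotype consistent with his phenotype could produce a type O, Rh-negative child with a type A, Rh-negative mother.
Elan (type AB, Rh-): no genotype consistent with that phenotype can produce a type-O Rh- child with a type-A mother.
Omar (type AB, Rh+): no genotype consistent with that phenotype can produce a type-O Rh- child with a type-A mother.
Daniel (type AB, Rh-): no genotype consistent with that phenotype can produce a type-O Rh- child with a type-A mother.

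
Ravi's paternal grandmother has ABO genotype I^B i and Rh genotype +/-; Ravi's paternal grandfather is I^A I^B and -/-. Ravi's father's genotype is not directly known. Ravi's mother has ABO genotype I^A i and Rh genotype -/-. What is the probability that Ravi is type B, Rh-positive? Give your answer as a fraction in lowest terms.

Ravi's father's ABO genotype from I^B i × I^A I^B: 1/4 I^A I^B, 1/4 I^A i, 1/4 I^B I^B, 1/4 I^B i.
Crossing each possibility with the mother I^A i and summing P(type B): 1/4·1/4 + 1/4·0 + 1/4·1/2 + 1/4·1/4 = 1/4.
Similarly for Rh via the father's Rh distribution: P(Rh+) = 1/4.
Independent loci: 1/4 × 1/4 = 1/16.

1/16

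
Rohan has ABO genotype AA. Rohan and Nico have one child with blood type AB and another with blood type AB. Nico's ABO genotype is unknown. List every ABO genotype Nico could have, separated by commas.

AB, BB, BO

For each candidate genotype of Nico, check whether crossing it with AA can produce every observed child phenotype.
  AA → possible child types {A} ✗
  AB → possible child types {A, AB} ✓
  AO → possible child types {A} ✗
  BB → possible child types {AB} ✓
  BO → possible child types {A, AB} ✓
  OO → possible child types {A} ✗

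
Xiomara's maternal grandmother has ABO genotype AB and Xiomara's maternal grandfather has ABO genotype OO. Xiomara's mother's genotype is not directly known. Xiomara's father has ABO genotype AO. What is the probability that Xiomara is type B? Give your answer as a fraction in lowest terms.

1/8

Xiomara's mother's ABO genotype from AB × OO: 1/2 AO, 1/2 BO.
Crossing each possibility with the father AO and summing P(type B): 1/2·0 + 1/2·1/4 = 1/8.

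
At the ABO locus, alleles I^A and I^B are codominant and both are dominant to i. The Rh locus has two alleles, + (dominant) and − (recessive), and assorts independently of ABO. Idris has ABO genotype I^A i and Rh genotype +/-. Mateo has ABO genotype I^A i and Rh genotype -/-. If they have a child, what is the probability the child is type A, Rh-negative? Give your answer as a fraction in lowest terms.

ABO cross I^A i × I^A i → offspring phenotypes: 1/4 O, 3/4 A.
Rh cross +/- × -/- → 1/2 Rh+, 1/2 Rh-.
Independent loci: P(type A, Rh-negative) = 3/4 × 1/2 = 3/8.

3/8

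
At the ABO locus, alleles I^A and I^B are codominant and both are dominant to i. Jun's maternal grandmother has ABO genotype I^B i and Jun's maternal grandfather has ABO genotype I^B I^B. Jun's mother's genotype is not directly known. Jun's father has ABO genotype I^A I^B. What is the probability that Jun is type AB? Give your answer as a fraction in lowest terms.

3/8

Jun's mother's ABO genotype from I^B i × I^B I^B: 1/2 I^B I^B, 1/2 I^B i.
Crossing each possibility with the father I^A I^B and summing P(type AB): 1/2·1/2 + 1/2·1/4 = 3/8.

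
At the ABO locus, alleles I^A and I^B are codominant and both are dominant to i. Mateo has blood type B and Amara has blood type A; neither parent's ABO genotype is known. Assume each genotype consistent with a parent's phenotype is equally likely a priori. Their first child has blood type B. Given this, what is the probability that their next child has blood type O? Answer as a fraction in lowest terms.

Possible genotypes: Mateo ∈ {I^B I^B, I^B i}; Amara ∈ {I^A I^A, I^A i}.
Weight each parental genotype pair by prior × P(type-B child):
  I^B I^B × I^A i: posterior weight 2/3; P(next child type O) = 0.
  I^B i × I^A i: posterior weight 1/3; P(next child type O) = 1/4.
Weighted sum = 1/12.

1/12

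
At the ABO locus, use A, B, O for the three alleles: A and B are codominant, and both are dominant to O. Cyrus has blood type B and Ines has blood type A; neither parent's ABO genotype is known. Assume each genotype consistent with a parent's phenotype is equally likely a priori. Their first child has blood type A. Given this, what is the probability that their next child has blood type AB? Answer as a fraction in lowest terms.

Possible genotypes: Cyrus ∈ {BB, BO}; Ines ∈ {AA, AO}.
Weight each parental genotype pair by prior × P(type-A child):
  BO × AA: posterior weight 2/3; P(next child type AB) = 1/2.
  BO × AO: posterior weight 1/3; P(next child type AB) = 1/4.
Weighted sum = 5/12.

5/12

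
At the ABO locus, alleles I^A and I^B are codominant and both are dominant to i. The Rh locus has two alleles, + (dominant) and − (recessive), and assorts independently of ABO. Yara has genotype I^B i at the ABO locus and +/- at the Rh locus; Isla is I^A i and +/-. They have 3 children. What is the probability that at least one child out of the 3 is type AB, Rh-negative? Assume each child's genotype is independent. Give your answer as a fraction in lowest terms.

ABO cross I^B i × I^A i → 1/4 O, 1/4 A, 1/4 B, 1/4 AB.
Rh cross +/- × +/- → 3/4 Rh+, 1/4 Rh-; so P(type AB, Rh-negative) = 1/4 × 1/4 = 1/16 per child.
P(none) = (15/16)^3 = 3375/4096; P(at least one) = 1 − 3375/4096 = 721/4096.

721/4096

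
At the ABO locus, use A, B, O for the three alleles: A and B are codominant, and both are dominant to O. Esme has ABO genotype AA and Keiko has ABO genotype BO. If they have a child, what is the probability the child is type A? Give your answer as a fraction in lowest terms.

1/2

ABO cross AA × BO → offspring phenotypes: 1/2 A, 1/2 AB.
So P(type A) = 1/2.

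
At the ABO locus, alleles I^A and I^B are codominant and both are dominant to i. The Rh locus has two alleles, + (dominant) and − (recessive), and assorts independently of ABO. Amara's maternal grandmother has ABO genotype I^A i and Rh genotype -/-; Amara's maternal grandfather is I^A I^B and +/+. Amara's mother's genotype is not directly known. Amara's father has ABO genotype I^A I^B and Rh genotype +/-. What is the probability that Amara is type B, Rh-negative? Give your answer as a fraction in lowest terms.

1/16

Amara's mother's ABO genotype from I^A i × I^A I^B: 1/4 I^A I^A, 1/4 I^A I^B, 1/4 I^A i, 1/4 I^B i.
Crossing each possibility with the father I^A I^B and summing P(type B): 1/4·0 + 1/4·1/4 + 1/4·1/4 + 1/4·1/2 = 1/4.
Similarly for Rh via the mother's Rh distribution: P(Rh-) = 1/4.
Independent loci: 1/4 × 1/4 = 1/16.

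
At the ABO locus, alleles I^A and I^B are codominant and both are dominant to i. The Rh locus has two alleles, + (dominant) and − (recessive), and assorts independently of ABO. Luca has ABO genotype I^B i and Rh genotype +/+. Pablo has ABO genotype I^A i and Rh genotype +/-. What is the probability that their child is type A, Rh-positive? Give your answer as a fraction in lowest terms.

ABO cross I^B i × I^A i → offspring phenotypes: 1/4 O, 1/4 A, 1/4 B, 1/4 AB.
Rh cross +/+ × +/- → 1 Rh+.
Independent loci: P(type A, Rh-positive) = 1/4 × 1 = 1/4.

1/4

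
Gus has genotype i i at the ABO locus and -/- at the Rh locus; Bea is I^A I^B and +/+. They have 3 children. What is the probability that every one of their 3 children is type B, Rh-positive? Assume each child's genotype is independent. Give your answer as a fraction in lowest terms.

1/8

ABO cross i i × I^A I^B → 1/2 A, 1/2 B.
Rh cross -/- × +/+ → 1 Rh+; so P(type B, Rh-positive) = 1/2 × 1 = 1/2 per child.
All 3 independent: (1/2)^3 = 1/8.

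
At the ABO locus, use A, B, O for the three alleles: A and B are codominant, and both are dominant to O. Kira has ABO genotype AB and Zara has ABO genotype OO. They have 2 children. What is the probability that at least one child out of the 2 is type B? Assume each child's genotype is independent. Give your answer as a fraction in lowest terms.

ABO cross AB × OO → 1/2 A, 1/2 B.
So P(type B) = 1/2 per child.
P(none) = (1/2)^2 = 1/4; P(at least one) = 1 − 1/4 = 3/4.

3/4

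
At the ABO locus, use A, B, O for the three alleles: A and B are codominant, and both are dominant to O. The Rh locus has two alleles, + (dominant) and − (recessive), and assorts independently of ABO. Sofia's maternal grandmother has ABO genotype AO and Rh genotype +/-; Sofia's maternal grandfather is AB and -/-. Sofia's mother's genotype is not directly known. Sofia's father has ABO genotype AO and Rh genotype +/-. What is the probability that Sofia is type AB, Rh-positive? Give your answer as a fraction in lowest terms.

5/64

Sofia's mother's ABO genotype from AO × AB: 1/4 AA, 1/4 AB, 1/4 AO, 1/4 BO.
Crossing each possibility with the father AO and summing P(type AB): 1/4·0 + 1/4·1/4 + 1/4·0 + 1/4·1/4 = 1/8.
Similarly for Rh via the mother's Rh distribution: P(Rh+) = 5/8.
Independent loci: 1/8 × 5/8 = 5/64.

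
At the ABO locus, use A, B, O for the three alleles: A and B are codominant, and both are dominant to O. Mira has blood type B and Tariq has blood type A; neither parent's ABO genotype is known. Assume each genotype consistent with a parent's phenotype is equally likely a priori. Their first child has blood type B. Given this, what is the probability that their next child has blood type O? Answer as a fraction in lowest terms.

1/12

Possible genotypes: Mira ∈ {BB, BO}; Tariq ∈ {AA, AO}.
Weight each parental genotype pair by prior × P(type-B child):
  BB × AO: posterior weight 2/3; P(next child type O) = 0.
  BO × AO: posterior weight 1/3; P(next child type O) = 1/4.
Weighted sum = 1/12.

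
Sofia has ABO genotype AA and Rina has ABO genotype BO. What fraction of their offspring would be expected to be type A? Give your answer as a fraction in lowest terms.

ABO cross AA × BO → offspring phenotypes: 1/2 A, 1/2 AB.
So P(type A) = 1/2.

1/2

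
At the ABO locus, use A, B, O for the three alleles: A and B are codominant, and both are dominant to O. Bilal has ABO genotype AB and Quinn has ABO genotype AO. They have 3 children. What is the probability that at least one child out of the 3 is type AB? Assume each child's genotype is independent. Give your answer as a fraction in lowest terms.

37/64

ABO cross AB × AO → 1/2 A, 1/4 B, 1/4 AB.
So P(type AB) = 1/4 per child.
P(none) = (3/4)^3 = 27/64; P(at least one) = 1 − 27/64 = 37/64.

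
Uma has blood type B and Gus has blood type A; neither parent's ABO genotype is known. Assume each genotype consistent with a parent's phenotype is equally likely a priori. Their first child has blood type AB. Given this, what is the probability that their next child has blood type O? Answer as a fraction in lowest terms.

1/36

Possible genotypes: Uma ∈ {BB, BO}; Gus ∈ {AA, AO}.
Weight each parental genotype pair by prior × P(type-AB child):
  BB × AA: posterior weight 4/9; P(next child type O) = 0.
  BB × AO: posterior weight 2/9; P(next child type O) = 0.
  BO × AA: posterior weight 2/9; P(next child type O) = 0.
  BO × AO: posterior weight 1/9; P(next child type O) = 1/4.
Weighted sum = 1/36.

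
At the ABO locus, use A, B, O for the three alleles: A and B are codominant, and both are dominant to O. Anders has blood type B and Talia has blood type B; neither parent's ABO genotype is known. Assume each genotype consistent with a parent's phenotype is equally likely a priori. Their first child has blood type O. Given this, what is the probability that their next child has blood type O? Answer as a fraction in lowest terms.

Possible genotypes: Anders ∈ {BB, BO}; Talia ∈ {BB, BO}.
Weight each parental genotype pair by prior × P(type-O child):
  BO × BO: posterior weight 1; P(next child type O) = 1/4.
Weighted sum = 1/4.

1/4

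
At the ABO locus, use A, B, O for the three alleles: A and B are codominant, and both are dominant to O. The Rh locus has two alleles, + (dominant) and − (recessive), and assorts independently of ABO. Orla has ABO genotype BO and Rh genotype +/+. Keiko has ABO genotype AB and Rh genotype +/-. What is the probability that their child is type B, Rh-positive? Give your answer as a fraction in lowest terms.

ABO cross BO × AB → offspring phenotypes: 1/4 A, 1/2 B, 1/4 AB.
Rh cross +/+ × +/- → 1 Rh+.
Independent loci: P(type B, Rh-positive) = 1/2 × 1 = 1/2.

1/2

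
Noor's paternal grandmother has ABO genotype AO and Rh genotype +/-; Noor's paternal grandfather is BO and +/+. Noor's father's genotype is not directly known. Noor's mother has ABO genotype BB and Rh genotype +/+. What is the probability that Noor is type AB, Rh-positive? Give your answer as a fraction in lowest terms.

1/4

Noor's father's ABO genotype from AO × BO: 1/4 AB, 1/4 AO, 1/4 BO, 1/4 OO.
Crossing each possibility with the mother BB and summing P(type AB): 1/4·1/2 + 1/4·1/2 + 1/4·0 + 1/4·0 = 1/4.
Similarly for Rh via the father's Rh distribution: P(Rh+) = 1.
Independent loci: 1/4 × 1 = 1/4.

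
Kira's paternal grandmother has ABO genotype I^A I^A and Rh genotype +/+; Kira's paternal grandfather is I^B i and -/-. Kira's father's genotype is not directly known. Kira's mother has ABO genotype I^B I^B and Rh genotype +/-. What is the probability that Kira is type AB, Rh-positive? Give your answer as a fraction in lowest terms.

3/8

Kira's father's ABO genotype from I^A I^A × I^B i: 1/2 I^A I^B, 1/2 I^A i.
Crossing each possibility with the mother I^B I^B and summing P(type AB): 1/2·1/2 + 1/2·1/2 = 1/2.
Similarly for Rh via the father's Rh distribution: P(Rh+) = 3/4.
Independent loci: 1/2 × 3/4 = 3/8.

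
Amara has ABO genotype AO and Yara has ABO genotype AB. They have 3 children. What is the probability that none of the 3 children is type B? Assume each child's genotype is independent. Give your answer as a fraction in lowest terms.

ABO cross AO × AB → 1/2 A, 1/4 B, 1/4 AB.
So P(type B) = 1/4 per child.
P(not type B) = 3/4 for one child; (3/4)^3 = 27/64.

27/64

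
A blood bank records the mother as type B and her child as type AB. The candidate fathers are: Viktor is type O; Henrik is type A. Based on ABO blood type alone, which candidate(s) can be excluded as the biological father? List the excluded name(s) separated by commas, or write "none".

A candidate is excluded only if no genotype consistent with his phenotype could produce a type AB child with a type B mother.
Viktor (type O): no genotype consistent with that phenotype can produce a type-AB child with a type-B mother.

Viktor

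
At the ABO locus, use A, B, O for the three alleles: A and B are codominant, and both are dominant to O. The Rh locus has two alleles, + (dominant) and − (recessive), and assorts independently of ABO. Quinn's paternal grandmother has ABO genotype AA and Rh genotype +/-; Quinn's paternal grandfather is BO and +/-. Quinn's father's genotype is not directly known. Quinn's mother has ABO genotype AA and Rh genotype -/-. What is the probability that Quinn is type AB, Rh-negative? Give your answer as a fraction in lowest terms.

Quinn's father's ABO genotype from AA × BO: 1/2 AB, 1/2 AO.
Crossing each possibility with the mother AA and summing P(type AB): 1/2·1/2 + 1/2·0 = 1/4.
Similarly for Rh via the father's Rh distribution: P(Rh-) = 1/2.
Independent loci: 1/4 × 1/2 = 1/8.

1/8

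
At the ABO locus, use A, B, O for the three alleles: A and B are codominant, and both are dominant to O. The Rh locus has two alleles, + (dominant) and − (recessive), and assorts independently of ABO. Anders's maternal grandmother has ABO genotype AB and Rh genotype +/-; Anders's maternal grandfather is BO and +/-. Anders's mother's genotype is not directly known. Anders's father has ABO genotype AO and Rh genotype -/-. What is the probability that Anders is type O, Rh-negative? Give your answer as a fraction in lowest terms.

1/16

Anders's mother's ABO genotype from AB × BO: 1/4 AB, 1/4 AO, 1/4 BB, 1/4 BO.
Crossing each possibility with the father AO and summing P(type O): 1/4·0 + 1/4·1/4 + 1/4·0 + 1/4·1/4 = 1/8.
Similarly for Rh via the mother's Rh distribution: P(Rh-) = 1/2.
Independent loci: 1/8 × 1/2 = 1/16.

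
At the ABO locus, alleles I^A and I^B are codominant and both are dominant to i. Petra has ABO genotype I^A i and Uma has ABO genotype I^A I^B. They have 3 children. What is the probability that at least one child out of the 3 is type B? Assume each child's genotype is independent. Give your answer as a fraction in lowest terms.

37/64

ABO cross I^A i × I^A I^B → 1/2 A, 1/4 B, 1/4 AB.
So P(type B) = 1/4 per child.
P(none) = (3/4)^3 = 27/64; P(at least one) = 1 − 27/64 = 37/64.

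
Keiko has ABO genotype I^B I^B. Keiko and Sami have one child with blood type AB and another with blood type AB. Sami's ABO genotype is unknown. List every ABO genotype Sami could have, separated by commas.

For each candidate genotype of Sami, check whether crossing it with I^B I^B can produce every observed child phenotype.
  I^A I^A → possible child types {AB} ✓
  I^A I^B → possible child types {B, AB} ✓
  I^A i → possible child types {B, AB} ✓
  I^B I^B → possible child types {B} ✗
  I^B i → possible child types {B} ✗
  i i → possible child types {B} ✗

I^A I^A, I^A I^B, I^A i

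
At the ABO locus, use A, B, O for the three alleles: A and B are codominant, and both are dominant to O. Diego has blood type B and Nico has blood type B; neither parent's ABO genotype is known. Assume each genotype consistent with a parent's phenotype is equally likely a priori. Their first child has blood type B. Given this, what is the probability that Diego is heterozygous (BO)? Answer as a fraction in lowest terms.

Possible genotypes: Diego ∈ {BB, BO}; Nico ∈ {BB, BO}.
Weight each parental genotype pair by prior × P(type-B child):
  BB × BB: posterior weight 4/15.
  BB × BO: posterior weight 4/15.
  BO × BB: posterior weight 4/15.
  BO × BO: posterior weight 1/5.
Sum the posterior weight over pairs where Diego is BO: 7/15.

7/15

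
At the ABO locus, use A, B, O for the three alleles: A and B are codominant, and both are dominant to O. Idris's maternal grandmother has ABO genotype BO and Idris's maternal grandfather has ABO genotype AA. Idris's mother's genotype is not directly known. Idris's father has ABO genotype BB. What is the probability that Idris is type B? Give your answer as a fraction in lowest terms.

1/2

Idris's mother's ABO genotype from BO × AA: 1/2 AB, 1/2 AO.
Crossing each possibility with the father BB and summing P(type B): 1/2·1/2 + 1/2·1/2 = 1/2.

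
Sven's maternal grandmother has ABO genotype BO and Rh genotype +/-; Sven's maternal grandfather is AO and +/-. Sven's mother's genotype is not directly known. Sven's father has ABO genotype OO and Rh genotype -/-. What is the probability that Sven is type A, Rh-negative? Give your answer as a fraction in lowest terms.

Sven's mother's ABO genotype from BO × AO: 1/4 AB, 1/4 AO, 1/4 BO, 1/4 OO.
Crossing each possibility with the father OO and summing P(type A): 1/4·1/2 + 1/4·1/2 + 1/4·0 + 1/4·0 = 1/4.
Similarly for Rh via the mother's Rh distribution: P(Rh-) = 1/2.
Independent loci: 1/4 × 1/2 = 1/8.

1/8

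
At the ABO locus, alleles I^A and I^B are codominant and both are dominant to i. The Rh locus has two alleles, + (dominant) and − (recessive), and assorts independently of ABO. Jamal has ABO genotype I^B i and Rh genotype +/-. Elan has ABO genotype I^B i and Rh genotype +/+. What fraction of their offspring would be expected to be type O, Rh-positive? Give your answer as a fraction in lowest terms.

ABO cross I^B i × I^B i → offspring phenotypes: 1/4 O, 3/4 B.
Rh cross +/- × +/+ → 1 Rh+.
Independent loci: P(type O, Rh-positive) = 1/4 × 1 = 1/4.

1/4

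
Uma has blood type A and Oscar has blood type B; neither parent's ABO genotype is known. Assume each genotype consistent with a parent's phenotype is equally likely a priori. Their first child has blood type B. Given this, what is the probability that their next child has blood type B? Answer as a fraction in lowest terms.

Possible genotypes: Uma ∈ {AA, AO}; Oscar ∈ {BB, BO}.
Weight each parental genotype pair by prior × P(type-B child):
  AO × BB: posterior weight 2/3; P(next child type B) = 1/2.
  AO × BO: posterior weight 1/3; P(next child type B) = 1/4.
Weighted sum = 5/12.

5/12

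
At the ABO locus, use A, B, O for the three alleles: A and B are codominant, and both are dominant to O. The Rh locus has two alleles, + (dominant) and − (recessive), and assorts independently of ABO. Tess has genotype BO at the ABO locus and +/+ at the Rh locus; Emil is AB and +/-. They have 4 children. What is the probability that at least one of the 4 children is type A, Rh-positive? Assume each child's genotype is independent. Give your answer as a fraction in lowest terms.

ABO cross BO × AB → 1/4 A, 1/2 B, 1/4 AB.
Rh cross +/+ × +/- → 1 Rh+; so P(type A, Rh-positive) = 1/4 × 1 = 1/4 per child.
P(none) = (3/4)^4 = 81/256; P(at least one) = 1 − 81/256 = 175/256.

175/256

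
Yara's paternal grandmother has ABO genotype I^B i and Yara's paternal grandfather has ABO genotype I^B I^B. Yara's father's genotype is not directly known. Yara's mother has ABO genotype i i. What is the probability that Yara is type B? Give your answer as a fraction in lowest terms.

3/4

Yara's father's ABO genotype from I^B i × I^B I^B: 1/2 I^B I^B, 1/2 I^B i.
Crossing each possibility with the mother i i and summing P(type B): 1/2·1 + 1/2·1/2 = 3/4.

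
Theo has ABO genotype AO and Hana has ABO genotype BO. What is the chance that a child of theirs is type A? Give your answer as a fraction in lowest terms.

1/4

ABO cross AO × BO → offspring phenotypes: 1/4 O, 1/4 A, 1/4 B, 1/4 AB.
So P(type A) = 1/4.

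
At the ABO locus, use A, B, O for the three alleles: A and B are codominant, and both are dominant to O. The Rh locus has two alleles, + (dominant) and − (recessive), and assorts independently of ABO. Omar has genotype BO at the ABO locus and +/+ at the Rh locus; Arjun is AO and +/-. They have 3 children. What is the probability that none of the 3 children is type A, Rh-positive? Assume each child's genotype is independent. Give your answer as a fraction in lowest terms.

27/64

ABO cross BO × AO → 1/4 O, 1/4 A, 1/4 B, 1/4 AB.
Rh cross +/+ × +/- → 1 Rh+; so P(type A, Rh-positive) = 1/4 × 1 = 1/4 per child.
P(not type A, Rh-positive) = 3/4 for one child; (3/4)^3 = 27/64.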